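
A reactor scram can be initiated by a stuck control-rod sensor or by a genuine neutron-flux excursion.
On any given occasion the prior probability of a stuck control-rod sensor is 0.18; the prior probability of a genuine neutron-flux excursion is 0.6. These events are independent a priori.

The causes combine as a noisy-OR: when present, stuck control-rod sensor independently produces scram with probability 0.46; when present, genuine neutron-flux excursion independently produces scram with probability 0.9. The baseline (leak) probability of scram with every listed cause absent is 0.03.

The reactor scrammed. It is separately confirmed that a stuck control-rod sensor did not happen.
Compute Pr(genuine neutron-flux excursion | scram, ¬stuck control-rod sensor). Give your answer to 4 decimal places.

Under noisy-OR, P(scram | causes) = 1 − (1−0.03)·∏(1−qᵢ) over the active causes.
P(scram | ¬stuck control-rod sensor) = 0.03*0.4 + 0.903*0.6 = 0.012000 + 0.541800 = 0.553800
Restricting to configurations with genuine neutron-flux excursion present: 0.903*0.6 = 0.541800.
P(genuine neutron-flux excursion | scram, ¬stuck control-rod sensor) = 0.541800 / 0.553800 ≈ 0.9783

Pr(genuine neutron-flux excursion | scram, ¬stuck control-rod sensor) ≈ 0.9783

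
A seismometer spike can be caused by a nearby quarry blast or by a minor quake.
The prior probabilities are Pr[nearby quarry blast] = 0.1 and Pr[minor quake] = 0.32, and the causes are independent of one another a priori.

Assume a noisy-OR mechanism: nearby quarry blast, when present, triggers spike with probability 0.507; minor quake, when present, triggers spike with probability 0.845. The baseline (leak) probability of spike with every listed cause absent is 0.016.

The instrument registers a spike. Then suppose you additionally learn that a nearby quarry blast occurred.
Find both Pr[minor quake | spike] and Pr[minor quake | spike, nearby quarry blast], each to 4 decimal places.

Pr[minor quake | spike] ≈ 0.8593; Pr[minor quake | spike, nearby quarry blast] ≈ 0.4581

Under noisy-OR, P(spike | causes) = 1 − (1−0.016)·∏(1−qᵢ) over the active causes.
P(spike) = 0.016*0.9*0.68 + 0.84748*0.9*0.32 + 0.514888*0.1*0.68 + 0.924808*0.1*0.32 = 0.009792 + 0.244074 + 0.035012 + 0.029594 = 0.318472
The minor quake-present share is 0.244074 + 0.029594 = 0.273668.
So P(minor quake | spike) = 0.273668/0.318472 ≈ 0.8593.

With the extra evidence:
Enumerate both values of minor quake and weight by the priors:
  P(spike | nearby quarry blast) = 0.514888×0.68 + 0.924808×0.32
        = 0.350124 + 0.295939 = 0.646063
Configurations with minor quake contribute 0.295939, so
  P(minor quake | spike, nearby quarry blast) = 0.295939 / 0.646063 ≈ 0.4581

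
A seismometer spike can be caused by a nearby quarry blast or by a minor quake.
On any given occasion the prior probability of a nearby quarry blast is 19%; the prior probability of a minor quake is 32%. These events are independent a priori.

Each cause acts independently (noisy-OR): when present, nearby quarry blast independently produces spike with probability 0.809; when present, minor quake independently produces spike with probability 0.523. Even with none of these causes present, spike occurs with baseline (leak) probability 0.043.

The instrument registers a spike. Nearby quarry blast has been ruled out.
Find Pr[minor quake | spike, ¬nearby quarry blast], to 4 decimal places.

Pr[minor quake | spike, ¬nearby quarry blast] ≈ 0.8561

Under noisy-OR, P(spike | causes) = 1 − (1−0.043)·∏(1−qᵢ) over the active causes.
P(spike | ¬nearby quarry blast) = 0.043×0.68 + 0.543511×0.32 = 0.029240 + 0.173924 = 0.203164
Restricting to configurations with minor quake present: 0.543511×0.32 = 0.173924.
P(minor quake | spike, ¬nearby quarry blast) = 0.173924 / 0.203164 ≈ 0.8561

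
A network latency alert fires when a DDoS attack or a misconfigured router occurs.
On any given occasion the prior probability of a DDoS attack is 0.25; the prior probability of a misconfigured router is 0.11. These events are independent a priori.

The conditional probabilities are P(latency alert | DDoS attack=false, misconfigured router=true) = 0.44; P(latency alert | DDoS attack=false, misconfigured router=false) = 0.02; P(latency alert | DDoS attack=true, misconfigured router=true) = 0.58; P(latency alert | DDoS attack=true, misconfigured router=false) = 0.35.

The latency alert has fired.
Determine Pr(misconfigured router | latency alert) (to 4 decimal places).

Enumerate the 4 (DDoS attack, misconfigured router) configurations and weight by the priors:
  P(latency alert) = 0.02*0.75*0.89 + 0.44*0.75*0.11 + 0.35*0.25*0.89 + 0.58*0.25*0.11
        = 0.013350 + 0.036300 + 0.077875 + 0.015950 = 0.143475
Configurations with misconfigured router contribute 0.052250, so
  P(misconfigured router | latency alert) = 0.052250 / 0.143475 ≈ 0.3642

Pr(misconfigured router | latency alert) ≈ 0.3642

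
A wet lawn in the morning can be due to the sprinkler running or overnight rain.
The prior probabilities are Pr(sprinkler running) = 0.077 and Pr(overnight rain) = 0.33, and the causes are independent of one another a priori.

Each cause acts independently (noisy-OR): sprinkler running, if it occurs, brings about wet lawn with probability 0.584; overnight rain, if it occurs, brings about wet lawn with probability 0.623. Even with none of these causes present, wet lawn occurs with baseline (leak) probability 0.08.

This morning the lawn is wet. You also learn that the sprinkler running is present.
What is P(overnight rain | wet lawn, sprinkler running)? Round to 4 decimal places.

P(overnight rain | wet lawn, sprinkler running) ≈ 0.4057

Under noisy-OR, P(wet lawn | causes) = 1 − (1−0.08)·∏(1−qᵢ) over the active causes.
Weight on overnight rain=true, given the evidence: 0.855715*0.33 = 0.282386
Denominator P(wet lawn | sprinkler running): 0.61728*0.67 + 0.855715*0.33 = 0.695964
Posterior = 0.282386 / 0.695964 ≈ 0.4057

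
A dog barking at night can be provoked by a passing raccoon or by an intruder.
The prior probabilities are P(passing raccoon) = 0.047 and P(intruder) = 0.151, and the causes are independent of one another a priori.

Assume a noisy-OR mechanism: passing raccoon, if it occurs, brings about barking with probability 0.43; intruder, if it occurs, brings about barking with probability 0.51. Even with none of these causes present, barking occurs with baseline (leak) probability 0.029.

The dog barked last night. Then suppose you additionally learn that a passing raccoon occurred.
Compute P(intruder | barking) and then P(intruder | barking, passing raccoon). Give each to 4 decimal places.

Under noisy-OR, P(barking | causes) = 1 − (1−0.029)·∏(1−qᵢ) over the active causes.
P(barking) = 0.029*0.953*0.849 + 0.52421*0.953*0.151 + 0.44653*0.047*0.849 + 0.7288*0.047*0.151 = 0.023464 + 0.075435 + 0.017818 + 0.005172 = 0.121889
The intruder-present share is 0.075435 + 0.005172 = 0.080607.
So P(intruder | barking) = 0.080607/0.121889 ≈ 0.6613.

Now also conditioning on passing raccoon=true:
Weight on intruder=true, given the evidence: 0.7288×0.151 = 0.110049
The normalizing constant is 0.44653×0.849 + 0.7288×0.151 = 0.489153
Posterior = 0.110049 / 0.489153 ≈ 0.2250
— passing raccoon explains away the evidence for intruder.

P(intruder | barking) ≈ 0.6613; P(intruder | barking, passing raccoon) ≈ 0.2250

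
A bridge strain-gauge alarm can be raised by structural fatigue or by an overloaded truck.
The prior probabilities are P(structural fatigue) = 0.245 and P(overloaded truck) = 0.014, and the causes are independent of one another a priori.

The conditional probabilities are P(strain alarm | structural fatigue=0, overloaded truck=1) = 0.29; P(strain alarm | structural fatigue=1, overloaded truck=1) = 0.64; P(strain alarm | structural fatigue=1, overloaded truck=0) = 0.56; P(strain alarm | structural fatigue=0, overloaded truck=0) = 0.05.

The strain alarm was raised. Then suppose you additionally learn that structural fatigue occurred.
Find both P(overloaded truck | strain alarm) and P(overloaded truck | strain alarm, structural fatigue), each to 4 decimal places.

By total probability over the 4 (structural fatigue, overloaded truck) configurations:
  P(strain alarm) = 0.05*0.755*0.986 + 0.29*0.755*0.014 + 0.56*0.245*0.986 + 0.64*0.245*0.014
        = 0.037222 + 0.003065 + 0.135279 + 0.002195 = 0.177761
The terms with overloaded truck present sum to 0.005260, so
  P(overloaded truck | strain alarm) = 0.005260 / 0.177761 ≈ 0.0296

Now also conditioning on structural fatigue=true:
P(strain alarm | structural fatigue) = 0.56×0.986 + 0.64×0.014 = 0.552160 + 0.008960 = 0.561120
Restricting to configurations with overloaded truck present: 0.64×0.014 = 0.008960.
P(overloaded truck | strain alarm, structural fatigue) = 0.008960 / 0.561120 ≈ 0.0160
The drop from 0.0296 to 0.0160 is the explaining-away (discounting) effect.

P(overloaded truck | strain alarm) ≈ 0.0296; P(overloaded truck | strain alarm, structural fatigue) ≈ 0.0160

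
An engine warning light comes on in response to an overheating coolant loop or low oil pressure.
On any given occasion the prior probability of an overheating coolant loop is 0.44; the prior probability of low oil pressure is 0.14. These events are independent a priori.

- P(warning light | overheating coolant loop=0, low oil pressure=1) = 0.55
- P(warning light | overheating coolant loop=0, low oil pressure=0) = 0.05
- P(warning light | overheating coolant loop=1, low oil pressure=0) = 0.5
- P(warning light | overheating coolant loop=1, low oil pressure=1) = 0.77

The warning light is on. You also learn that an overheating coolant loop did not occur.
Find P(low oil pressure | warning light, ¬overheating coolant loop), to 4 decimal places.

P(low oil pressure | warning light, ¬overheating coolant loop) ≈ 0.6417

For the numerator, keep only low oil pressure=true terms: 0.55*0.14 = 0.077000
Normalizer over all consistent configurations: 0.05*0.86 + 0.55*0.14 = 0.120000
Posterior = 0.077000 / 0.120000 ≈ 0.6417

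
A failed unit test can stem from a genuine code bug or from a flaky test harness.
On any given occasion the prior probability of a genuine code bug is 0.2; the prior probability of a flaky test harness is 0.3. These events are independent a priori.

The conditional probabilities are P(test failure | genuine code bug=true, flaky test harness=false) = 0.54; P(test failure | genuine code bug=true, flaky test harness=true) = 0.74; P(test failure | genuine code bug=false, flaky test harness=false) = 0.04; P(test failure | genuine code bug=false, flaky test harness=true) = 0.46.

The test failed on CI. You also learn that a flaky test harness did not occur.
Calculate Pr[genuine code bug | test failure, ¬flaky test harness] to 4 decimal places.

Pr[genuine code bug | test failure, ¬flaky test harness] ≈ 0.7714

Numerator (weight on configurations with genuine code bug): 0.54·0.2 = 0.108000
Denominator P(test failure | ¬flaky test harness): 0.04·0.8 + 0.54·0.2 = 0.140000
P(genuine code bug | test failure, ¬flaky test harness) = 0.108000/0.140000 ≈ 0.7714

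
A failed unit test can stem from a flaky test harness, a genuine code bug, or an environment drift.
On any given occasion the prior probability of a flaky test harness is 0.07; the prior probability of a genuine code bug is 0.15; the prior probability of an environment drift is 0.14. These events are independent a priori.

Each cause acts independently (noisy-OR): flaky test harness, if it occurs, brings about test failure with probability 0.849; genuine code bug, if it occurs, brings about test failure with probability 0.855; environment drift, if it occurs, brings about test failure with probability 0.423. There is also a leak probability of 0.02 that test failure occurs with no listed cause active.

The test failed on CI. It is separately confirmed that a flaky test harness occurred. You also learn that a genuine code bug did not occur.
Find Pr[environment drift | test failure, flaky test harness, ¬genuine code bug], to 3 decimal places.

Under noisy-OR, P(test failure | causes) = 1 − (1−0.02)·∏(1−qᵢ) over the active causes.
Enumerate both values of environment drift and weight by the priors:
  P(test failure | flaky test harness, ¬genuine code bug) = 0.85202×0.86 + 0.914616×0.14
        = 0.732737 + 0.128046 = 0.860783
Keeping only the environment drift-present terms gives 0.128046, so
  P(environment drift | test failure, flaky test harness, ¬genuine code bug) = 0.128046 / 0.860783 ≈ 0.149

Pr[environment drift | test failure, flaky test harness, ¬genuine code bug] ≈ 0.149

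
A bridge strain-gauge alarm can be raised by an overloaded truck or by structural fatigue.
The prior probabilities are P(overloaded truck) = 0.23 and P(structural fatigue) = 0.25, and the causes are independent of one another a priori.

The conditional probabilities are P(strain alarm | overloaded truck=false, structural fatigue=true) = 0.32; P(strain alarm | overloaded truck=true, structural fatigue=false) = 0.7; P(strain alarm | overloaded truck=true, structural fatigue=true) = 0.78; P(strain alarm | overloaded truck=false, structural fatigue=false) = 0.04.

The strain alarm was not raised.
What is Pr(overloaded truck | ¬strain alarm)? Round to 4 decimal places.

Pr(overloaded truck | ¬strain alarm) ≈ 0.0859

P(¬strain alarm) = 0.96×0.77×0.75 + 0.68×0.77×0.25 + 0.3×0.23×0.75 + 0.22×0.23×0.25 = 0.554400 + 0.130900 + 0.051750 + 0.012650 = 0.749700
Of this, 0.064400 comes from 0.051750 + 0.012650 (the overloaded truck=true cases).
Hence the posterior is 0.064400/0.749700 ≈ 0.0859.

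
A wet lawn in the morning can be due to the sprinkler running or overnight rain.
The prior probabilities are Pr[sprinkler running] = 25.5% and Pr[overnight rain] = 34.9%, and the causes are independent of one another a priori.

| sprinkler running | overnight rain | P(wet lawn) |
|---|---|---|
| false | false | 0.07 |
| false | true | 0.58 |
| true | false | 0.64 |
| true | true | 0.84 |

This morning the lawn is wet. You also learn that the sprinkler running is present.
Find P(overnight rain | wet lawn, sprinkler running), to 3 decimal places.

P(overnight rain | wet lawn, sprinkler running) ≈ 0.413

P(wet lawn | sprinkler running) = 0.64×0.651 + 0.84×0.349 = 0.416640 + 0.293160 = 0.709800
The overnight rain-present share is 0.84×0.349 = 0.293160.
Hence the posterior is 0.293160/0.709800 ≈ 0.413.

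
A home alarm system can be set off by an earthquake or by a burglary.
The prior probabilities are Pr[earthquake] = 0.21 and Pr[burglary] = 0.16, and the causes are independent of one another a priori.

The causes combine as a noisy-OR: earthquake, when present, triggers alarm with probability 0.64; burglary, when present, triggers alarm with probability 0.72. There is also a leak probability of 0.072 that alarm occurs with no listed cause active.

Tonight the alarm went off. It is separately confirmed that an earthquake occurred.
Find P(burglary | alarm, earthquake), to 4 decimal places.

Under noisy-OR, P(alarm | causes) = 1 − (1−0.072)·∏(1−qᵢ) over the active causes.
Sum P(alarm|·) weighted by the priors over both values of burglary:
  P(alarm | earthquake) = 0.66592×0.84 + 0.906458×0.16
        = 0.559373 + 0.145033 = 0.704406
Keeping only the burglary-present terms gives 0.145033, so
  P(burglary | alarm, earthquake) = 0.145033 / 0.704406 ≈ 0.2059

P(burglary | alarm, earthquake) ≈ 0.2059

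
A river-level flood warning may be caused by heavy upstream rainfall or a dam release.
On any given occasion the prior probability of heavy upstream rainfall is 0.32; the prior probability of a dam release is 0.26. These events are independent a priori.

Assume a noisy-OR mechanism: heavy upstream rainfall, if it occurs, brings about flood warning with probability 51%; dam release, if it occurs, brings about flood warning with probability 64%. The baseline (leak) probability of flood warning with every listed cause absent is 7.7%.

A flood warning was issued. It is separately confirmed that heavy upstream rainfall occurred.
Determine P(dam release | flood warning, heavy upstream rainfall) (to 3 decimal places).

Under noisy-OR, P(flood warning | causes) = 1 − (1−0.077)·∏(1−qᵢ) over the active causes.
P(flood warning | heavy upstream rainfall) = 0.54773×0.74 + 0.837183×0.26 = 0.405320 + 0.217668 = 0.622988
Restricting to configurations with dam release present: 0.837183×0.26 = 0.217668.
So P(dam release | flood warning, heavy upstream rainfall) = 0.217668/0.622988 ≈ 0.349.

P(dam release | flood warning, heavy upstream rainfall) ≈ 0.349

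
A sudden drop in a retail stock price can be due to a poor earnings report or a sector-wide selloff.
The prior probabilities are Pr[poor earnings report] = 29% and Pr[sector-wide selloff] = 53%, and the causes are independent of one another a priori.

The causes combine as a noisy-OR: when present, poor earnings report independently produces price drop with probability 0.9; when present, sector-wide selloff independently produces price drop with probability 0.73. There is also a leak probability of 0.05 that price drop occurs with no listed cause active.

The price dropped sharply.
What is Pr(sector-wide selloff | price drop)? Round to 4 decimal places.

Pr(sector-wide selloff | price drop) ≈ 0.7541

Under noisy-OR, P(price drop | causes) = 1 − (1−0.05)·∏(1−qᵢ) over the active causes.
Weight on sector-wide selloff=true, given the evidence: 0.279779 + 0.149758 = 0.429537
Normalizer over all consistent configurations: 0.05*0.71*0.47 + 0.7435*0.71*0.53 + 0.905*0.29*0.47 + 0.97435*0.29*0.53 = 0.569574
P(sector-wide selloff | price drop) = 0.429537/0.569574 ≈ 0.7541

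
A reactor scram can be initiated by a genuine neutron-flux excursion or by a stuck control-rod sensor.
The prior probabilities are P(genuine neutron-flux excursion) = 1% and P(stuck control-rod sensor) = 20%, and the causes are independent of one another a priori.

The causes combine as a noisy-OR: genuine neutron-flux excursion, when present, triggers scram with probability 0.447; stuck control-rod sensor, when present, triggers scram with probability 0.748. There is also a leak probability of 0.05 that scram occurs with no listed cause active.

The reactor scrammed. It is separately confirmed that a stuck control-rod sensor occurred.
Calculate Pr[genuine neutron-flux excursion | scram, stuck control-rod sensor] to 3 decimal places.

Pr[genuine neutron-flux excursion | scram, stuck control-rod sensor] ≈ 0.011

Under noisy-OR, P(scram | causes) = 1 − (1−0.05)·∏(1−qᵢ) over the active causes.
By total probability over both values of genuine neutron-flux excursion:
  P(scram | stuck control-rod sensor) = 0.7606×0.99 + 0.867612×0.01
        = 0.752994 + 0.008676 = 0.761670
The terms with genuine neutron-flux excursion present sum to 0.008676, so
  P(genuine neutron-flux excursion | scram, stuck control-rod sensor) = 0.008676 / 0.761670 ≈ 0.011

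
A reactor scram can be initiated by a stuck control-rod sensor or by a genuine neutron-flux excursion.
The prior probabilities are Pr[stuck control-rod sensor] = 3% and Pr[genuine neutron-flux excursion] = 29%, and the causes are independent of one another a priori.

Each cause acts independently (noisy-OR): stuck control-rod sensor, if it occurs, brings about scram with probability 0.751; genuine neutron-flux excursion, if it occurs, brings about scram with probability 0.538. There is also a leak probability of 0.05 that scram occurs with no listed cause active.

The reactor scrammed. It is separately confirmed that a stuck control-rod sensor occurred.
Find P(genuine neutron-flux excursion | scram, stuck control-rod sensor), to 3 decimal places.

P(genuine neutron-flux excursion | scram, stuck control-rod sensor) ≈ 0.323

Under noisy-OR, P(scram | causes) = 1 − (1−0.05)·∏(1−qᵢ) over the active causes.
Weight on genuine neutron-flux excursion=true, given the evidence: 0.890714·0.29 = 0.258307
Normalizer over all consistent configurations: 0.76345·0.71 + 0.890714·0.29 = 0.800356
P(genuine neutron-flux excursion | scram, stuck control-rod sensor) = 0.258307/0.800356 ≈ 0.323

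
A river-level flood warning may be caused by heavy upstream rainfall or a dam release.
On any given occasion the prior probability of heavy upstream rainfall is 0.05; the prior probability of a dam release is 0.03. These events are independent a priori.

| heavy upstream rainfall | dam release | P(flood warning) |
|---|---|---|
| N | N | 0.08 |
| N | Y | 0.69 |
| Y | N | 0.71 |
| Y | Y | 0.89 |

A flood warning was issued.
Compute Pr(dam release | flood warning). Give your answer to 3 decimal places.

P(flood warning) = 0.08×0.95×0.97 + 0.69×0.95×0.03 + 0.71×0.05×0.97 + 0.89×0.05×0.03 = 0.073720 + 0.019665 + 0.034435 + 0.001335 = 0.129155
The dam release-present share is 0.019665 + 0.001335 = 0.021000.
So P(dam release | flood warning) = 0.021000/0.129155 ≈ 0.163.

Pr(dam release | flood warning) ≈ 0.163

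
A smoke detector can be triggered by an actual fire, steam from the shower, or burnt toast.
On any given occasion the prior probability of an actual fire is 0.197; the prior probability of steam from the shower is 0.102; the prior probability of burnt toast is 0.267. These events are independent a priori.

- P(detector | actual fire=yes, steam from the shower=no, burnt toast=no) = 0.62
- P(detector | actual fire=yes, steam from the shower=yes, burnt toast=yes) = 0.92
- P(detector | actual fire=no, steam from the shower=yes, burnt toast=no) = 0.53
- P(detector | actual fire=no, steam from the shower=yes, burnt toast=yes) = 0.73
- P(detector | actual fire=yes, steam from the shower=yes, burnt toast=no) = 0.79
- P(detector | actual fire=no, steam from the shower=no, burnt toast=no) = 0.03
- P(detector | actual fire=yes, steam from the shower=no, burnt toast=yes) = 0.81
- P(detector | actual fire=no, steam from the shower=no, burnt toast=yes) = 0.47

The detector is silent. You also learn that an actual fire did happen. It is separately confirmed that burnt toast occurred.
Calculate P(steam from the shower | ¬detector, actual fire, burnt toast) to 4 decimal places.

P(steam from the shower | ¬detector, actual fire, burnt toast) ≈ 0.0456

Enumerate both values of steam from the shower and weight by the priors:
  P(¬detector | actual fire, burnt toast) = 0.19×0.898 + 0.08×0.102
        = 0.170620 + 0.008160 = 0.178780
The terms with steam from the shower present sum to 0.008160, so
  P(steam from the shower | ¬detector, actual fire, burnt toast) = 0.008160 / 0.178780 ≈ 0.0456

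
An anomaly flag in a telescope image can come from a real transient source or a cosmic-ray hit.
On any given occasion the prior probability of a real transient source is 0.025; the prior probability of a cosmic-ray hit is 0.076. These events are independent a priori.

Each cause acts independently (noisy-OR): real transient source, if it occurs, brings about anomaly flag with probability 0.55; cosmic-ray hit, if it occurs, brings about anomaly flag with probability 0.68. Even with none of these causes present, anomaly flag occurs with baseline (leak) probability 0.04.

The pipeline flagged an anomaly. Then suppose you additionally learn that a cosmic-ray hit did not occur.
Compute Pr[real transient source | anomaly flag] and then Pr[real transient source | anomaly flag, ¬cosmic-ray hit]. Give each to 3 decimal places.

Under noisy-OR, P(anomaly flag | causes) = 1 − (1−0.04)·∏(1−qᵢ) over the active causes.
P(anomaly flag) = 0.04×0.975×0.924 + 0.6928×0.975×0.076 + 0.568×0.025×0.924 + 0.86176×0.025×0.076 = 0.036036 + 0.051336 + 0.013121 + 0.001637 = 0.102130
The real transient source-present share is 0.013121 + 0.001637 = 0.014758.
Hence the posterior is 0.014758/0.102130 ≈ 0.145.

Now also conditioning on cosmic-ray hit≠true:
By total probability over both values of real transient source:
  P(anomaly flag | ¬cosmic-ray hit) = 0.04*0.975 + 0.568*0.025
        = 0.039000 + 0.014200 = 0.053200
Keeping only the real transient source-present terms gives 0.014200, so
  P(real transient source | anomaly flag, ¬cosmic-ray hit) = 0.014200 / 0.053200 ≈ 0.267

Pr[real transient source | anomaly flag] ≈ 0.145; Pr[real transient source | anomaly flag, ¬cosmic-ray hit] ≈ 0.267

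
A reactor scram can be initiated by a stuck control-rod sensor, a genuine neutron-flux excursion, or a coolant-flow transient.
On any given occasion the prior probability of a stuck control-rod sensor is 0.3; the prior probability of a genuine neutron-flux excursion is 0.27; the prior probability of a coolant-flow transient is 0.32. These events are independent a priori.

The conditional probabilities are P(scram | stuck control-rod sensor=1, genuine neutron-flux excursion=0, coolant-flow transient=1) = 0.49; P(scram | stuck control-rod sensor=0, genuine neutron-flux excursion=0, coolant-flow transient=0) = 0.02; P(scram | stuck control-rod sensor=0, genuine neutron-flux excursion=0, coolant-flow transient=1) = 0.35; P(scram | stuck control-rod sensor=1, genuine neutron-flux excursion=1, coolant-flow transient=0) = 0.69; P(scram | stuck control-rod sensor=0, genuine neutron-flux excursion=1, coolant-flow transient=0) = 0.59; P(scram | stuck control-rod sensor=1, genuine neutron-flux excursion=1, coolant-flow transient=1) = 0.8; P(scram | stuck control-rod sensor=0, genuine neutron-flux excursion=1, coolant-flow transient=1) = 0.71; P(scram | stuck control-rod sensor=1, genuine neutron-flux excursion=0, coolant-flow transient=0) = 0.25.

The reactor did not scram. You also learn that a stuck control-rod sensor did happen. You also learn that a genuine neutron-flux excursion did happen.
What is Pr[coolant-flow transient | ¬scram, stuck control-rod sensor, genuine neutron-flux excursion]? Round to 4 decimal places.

Pr[coolant-flow transient | ¬scram, stuck control-rod sensor, genuine neutron-flux excursion] ≈ 0.2329

Sum P(¬scram|·) weighted by the priors over both values of coolant-flow transient:
  P(¬scram | stuck control-rod sensor, genuine neutron-flux excursion) = 0.31*0.68 + 0.2*0.32
        = 0.210800 + 0.064000 = 0.274800
The terms with coolant-flow transient present sum to 0.064000, so
  P(coolant-flow transient | ¬scram, stuck control-rod sensor, genuine neutron-flux excursion) = 0.064000 / 0.274800 ≈ 0.2329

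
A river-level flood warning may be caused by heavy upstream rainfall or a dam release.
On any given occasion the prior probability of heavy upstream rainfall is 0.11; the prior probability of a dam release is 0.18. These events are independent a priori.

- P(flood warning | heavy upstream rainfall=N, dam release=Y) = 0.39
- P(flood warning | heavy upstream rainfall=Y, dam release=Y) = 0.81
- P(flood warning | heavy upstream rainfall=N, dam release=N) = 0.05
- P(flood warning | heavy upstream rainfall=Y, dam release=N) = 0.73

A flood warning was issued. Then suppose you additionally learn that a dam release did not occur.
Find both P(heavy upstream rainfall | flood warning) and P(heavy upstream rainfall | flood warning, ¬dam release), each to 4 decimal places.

P(heavy upstream rainfall | flood warning) ≈ 0.4528; P(heavy upstream rainfall | flood warning, ¬dam release) ≈ 0.6434

Sum P(flood warning|·) weighted by the priors over the 4 (heavy upstream rainfall, dam release) configurations:
  P(flood warning) = 0.05·0.89·0.82 + 0.39·0.89·0.18 + 0.73·0.11·0.82 + 0.81·0.11·0.18
        = 0.036490 + 0.062478 + 0.065846 + 0.016038 = 0.180852
Keeping only the heavy upstream rainfall-present terms gives 0.081884, so
  P(heavy upstream rainfall | flood warning) = 0.081884 / 0.180852 ≈ 0.4528

Now condition on the additional information:
Sum P(flood warning|·) weighted by the priors over both values of heavy upstream rainfall:
  P(flood warning | ¬dam release) = 0.05×0.89 + 0.73×0.11
        = 0.044500 + 0.080300 = 0.124800
Keeping only the heavy upstream rainfall-present terms gives 0.080300, so
  P(heavy upstream rainfall | flood warning, ¬dam release) = 0.080300 / 0.124800 ≈ 0.6434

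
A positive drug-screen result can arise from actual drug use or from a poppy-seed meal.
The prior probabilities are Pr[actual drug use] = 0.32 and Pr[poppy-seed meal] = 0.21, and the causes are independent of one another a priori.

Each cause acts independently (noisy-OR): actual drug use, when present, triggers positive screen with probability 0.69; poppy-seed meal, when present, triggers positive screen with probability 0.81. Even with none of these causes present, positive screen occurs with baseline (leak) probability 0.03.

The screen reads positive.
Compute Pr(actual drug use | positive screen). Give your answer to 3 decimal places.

Pr(actual drug use | positive screen) ≈ 0.644

Under noisy-OR, P(positive screen | causes) = 1 − (1−0.03)·∏(1−qᵢ) over the active causes.
For the numerator, keep only actual drug use=true terms: 0.176783 + 0.063361 = 0.240144
Normalizer over all consistent configurations: 0.03·0.68·0.79 + 0.8157·0.68·0.21 + 0.6993·0.32·0.79 + 0.942867·0.32·0.21 = 0.372742
Posterior = 0.240144 / 0.372742 ≈ 0.644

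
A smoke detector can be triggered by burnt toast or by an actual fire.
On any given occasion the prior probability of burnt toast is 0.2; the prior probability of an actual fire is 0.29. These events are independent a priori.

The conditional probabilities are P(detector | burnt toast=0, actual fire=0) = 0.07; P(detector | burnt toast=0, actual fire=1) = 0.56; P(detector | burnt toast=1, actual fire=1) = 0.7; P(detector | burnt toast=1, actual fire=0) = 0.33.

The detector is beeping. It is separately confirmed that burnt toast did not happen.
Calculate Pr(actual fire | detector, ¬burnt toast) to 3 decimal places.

P(detector | ¬burnt toast) = 0.07*0.71 + 0.56*0.29 = 0.049700 + 0.162400 = 0.212100
Of this, 0.162400 comes from 0.56*0.29 (the actual fire=true cases).
Hence the posterior is 0.162400/0.212100 ≈ 0.766.

Pr(actual fire | detector, ¬burnt toast) ≈ 0.766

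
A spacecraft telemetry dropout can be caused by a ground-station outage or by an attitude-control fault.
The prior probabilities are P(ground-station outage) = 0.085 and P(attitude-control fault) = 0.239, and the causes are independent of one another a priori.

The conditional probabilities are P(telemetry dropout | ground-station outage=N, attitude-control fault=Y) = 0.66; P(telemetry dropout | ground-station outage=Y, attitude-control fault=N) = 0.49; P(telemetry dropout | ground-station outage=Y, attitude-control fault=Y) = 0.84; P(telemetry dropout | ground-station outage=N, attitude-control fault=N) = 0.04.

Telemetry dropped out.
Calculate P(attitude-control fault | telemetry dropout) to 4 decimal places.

By total probability over the 4 (ground-station outage, attitude-control fault) configurations:
  P(telemetry dropout) = 0.04×0.915×0.761 + 0.66×0.915×0.239 + 0.49×0.085×0.761 + 0.84×0.085×0.239
        = 0.027853 + 0.144332 + 0.031696 + 0.017065 = 0.220946
Keeping only the attitude-control fault-present terms gives 0.161397, so
  P(attitude-control fault | telemetry dropout) = 0.161397 / 0.220946 ≈ 0.7305

P(attitude-control fault | telemetry dropout) ≈ 0.7305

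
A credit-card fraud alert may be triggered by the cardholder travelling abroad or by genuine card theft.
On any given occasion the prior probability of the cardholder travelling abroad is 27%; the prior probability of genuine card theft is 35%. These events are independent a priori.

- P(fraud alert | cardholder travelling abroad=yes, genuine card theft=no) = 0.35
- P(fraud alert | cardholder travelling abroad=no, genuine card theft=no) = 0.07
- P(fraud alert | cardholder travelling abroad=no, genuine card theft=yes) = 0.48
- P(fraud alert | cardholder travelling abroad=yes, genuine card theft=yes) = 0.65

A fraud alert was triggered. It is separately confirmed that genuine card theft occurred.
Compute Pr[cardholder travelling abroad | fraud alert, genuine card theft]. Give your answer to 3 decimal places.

Weight on cardholder travelling abroad=true, given the evidence: 0.65×0.27 = 0.175500
Normalizer over all consistent configurations: 0.48×0.73 + 0.65×0.27 = 0.525900
P(cardholder travelling abroad | fraud alert, genuine card theft) = 0.175500/0.525900 ≈ 0.334

Pr[cardholder travelling abroad | fraud alert, genuine card theft] ≈ 0.334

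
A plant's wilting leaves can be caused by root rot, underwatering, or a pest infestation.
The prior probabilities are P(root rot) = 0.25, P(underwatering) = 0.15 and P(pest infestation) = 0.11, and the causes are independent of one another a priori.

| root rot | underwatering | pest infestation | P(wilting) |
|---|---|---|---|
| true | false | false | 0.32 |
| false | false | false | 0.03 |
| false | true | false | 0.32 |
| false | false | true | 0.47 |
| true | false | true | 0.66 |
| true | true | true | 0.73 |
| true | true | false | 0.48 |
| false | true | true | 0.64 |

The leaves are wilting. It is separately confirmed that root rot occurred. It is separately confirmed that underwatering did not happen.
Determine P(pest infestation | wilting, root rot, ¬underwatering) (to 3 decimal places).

P(pest infestation | wilting, root rot, ¬underwatering) ≈ 0.203

By total probability over both values of pest infestation:
  P(wilting | root rot, ¬underwatering) = 0.32*0.89 + 0.66*0.11
        = 0.284800 + 0.072600 = 0.357400
Keeping only the pest infestation-present terms gives 0.072600, so
  P(pest infestation | wilting, root rot, ¬underwatering) = 0.072600 / 0.357400 ≈ 0.203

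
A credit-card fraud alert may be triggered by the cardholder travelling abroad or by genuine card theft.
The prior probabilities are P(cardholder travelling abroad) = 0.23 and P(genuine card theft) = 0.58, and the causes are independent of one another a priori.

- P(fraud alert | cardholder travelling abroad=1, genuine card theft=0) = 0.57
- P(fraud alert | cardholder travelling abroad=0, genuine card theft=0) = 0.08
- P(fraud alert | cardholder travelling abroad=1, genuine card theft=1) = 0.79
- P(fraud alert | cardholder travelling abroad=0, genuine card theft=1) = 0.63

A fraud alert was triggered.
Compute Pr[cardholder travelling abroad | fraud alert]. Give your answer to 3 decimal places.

P(fraud alert) = 0.08×0.77×0.42 + 0.63×0.77×0.58 + 0.57×0.23×0.42 + 0.79×0.23×0.58 = 0.025872 + 0.281358 + 0.055062 + 0.105386 = 0.467678
Restricting to configurations with cardholder travelling abroad present: 0.055062 + 0.105386 = 0.160448.
P(cardholder travelling abroad | fraud alert) = 0.160448 / 0.467678 ≈ 0.343

Pr[cardholder travelling abroad | fraud alert] ≈ 0.343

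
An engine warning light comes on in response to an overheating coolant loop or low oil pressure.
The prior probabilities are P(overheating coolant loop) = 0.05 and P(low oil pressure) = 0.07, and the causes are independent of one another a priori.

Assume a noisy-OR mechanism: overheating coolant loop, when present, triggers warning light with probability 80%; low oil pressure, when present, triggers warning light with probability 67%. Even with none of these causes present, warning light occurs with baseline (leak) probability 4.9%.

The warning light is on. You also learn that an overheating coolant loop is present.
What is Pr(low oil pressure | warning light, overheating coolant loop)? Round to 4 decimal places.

Under noisy-OR, P(warning light | causes) = 1 − (1−0.049)·∏(1−qᵢ) over the active causes.
Sum P(warning light|·) weighted by the priors over both values of low oil pressure:
  P(warning light | overheating coolant loop) = 0.8098×0.93 + 0.937234×0.07
        = 0.753114 + 0.065606 = 0.818720
The terms with low oil pressure present sum to 0.065606, so
  P(low oil pressure | warning light, overheating coolant loop) = 0.065606 / 0.818720 ≈ 0.0801

Pr(low oil pressure | warning light, overheating coolant loop) ≈ 0.0801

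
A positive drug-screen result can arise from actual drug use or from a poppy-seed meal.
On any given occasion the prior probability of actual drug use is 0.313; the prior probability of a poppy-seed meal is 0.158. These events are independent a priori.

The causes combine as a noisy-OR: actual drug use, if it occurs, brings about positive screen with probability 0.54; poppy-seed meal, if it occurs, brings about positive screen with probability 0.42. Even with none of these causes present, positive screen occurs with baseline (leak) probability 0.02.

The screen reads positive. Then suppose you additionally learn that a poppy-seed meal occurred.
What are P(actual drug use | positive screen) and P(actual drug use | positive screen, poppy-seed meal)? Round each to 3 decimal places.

P(actual drug use | positive screen) ≈ 0.756; P(actual drug use | positive screen, poppy-seed meal) ≈ 0.438

Under noisy-OR, P(positive screen | causes) = 1 − (1−0.02)·∏(1−qᵢ) over the active causes.
Enumerate the 4 (actual drug use, poppy-seed meal) configurations and weight by the priors:
  P(positive screen) = 0.02*0.687*0.842 + 0.4316*0.687*0.158 + 0.5492*0.313*0.842 + 0.738536*0.313*0.158
        = 0.011569 + 0.046848 + 0.144739 + 0.036524 = 0.239680
The terms with actual drug use present sum to 0.181263, so
  P(actual drug use | positive screen) = 0.181263 / 0.239680 ≈ 0.756

Now condition on the additional information:
P(positive screen | poppy-seed meal) = 0.4316*0.687 + 0.738536*0.313 = 0.296509 + 0.231162 = 0.527671
The actual drug use-present share is 0.738536*0.313 = 0.231162.
Hence the posterior is 0.231162/0.527671 ≈ 0.438.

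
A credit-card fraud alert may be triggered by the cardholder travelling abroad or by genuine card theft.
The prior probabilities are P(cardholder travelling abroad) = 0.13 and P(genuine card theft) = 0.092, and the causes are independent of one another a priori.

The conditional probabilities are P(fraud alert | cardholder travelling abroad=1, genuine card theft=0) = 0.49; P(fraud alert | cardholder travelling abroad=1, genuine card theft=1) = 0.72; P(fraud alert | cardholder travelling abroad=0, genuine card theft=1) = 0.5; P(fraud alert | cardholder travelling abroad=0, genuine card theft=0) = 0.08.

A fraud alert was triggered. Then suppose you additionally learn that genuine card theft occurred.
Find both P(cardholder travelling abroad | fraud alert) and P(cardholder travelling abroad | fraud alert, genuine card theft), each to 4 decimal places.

P(fraud alert) = 0.08·0.87·0.908 + 0.5·0.87·0.092 + 0.49·0.13·0.908 + 0.72·0.13·0.092 = 0.063197 + 0.040020 + 0.057840 + 0.008611 = 0.169668
Restricting to configurations with cardholder travelling abroad present: 0.057840 + 0.008611 = 0.066451.
P(cardholder travelling abroad | fraud alert) = 0.066451 / 0.169668 ≈ 0.3917

With the extra evidence:
For the numerator, keep only cardholder travelling abroad=true terms: 0.72*0.13 = 0.093600
Normalizer over all consistent configurations: 0.5*0.87 + 0.72*0.13 = 0.528600
Posterior = 0.093600 / 0.528600 ≈ 0.1771
— genuine card theft explains away the evidence for cardholder travelling abroad.

P(cardholder travelling abroad | fraud alert) ≈ 0.3917; P(cardholder travelling abroad | fraud alert, genuine card theft) ≈ 0.1771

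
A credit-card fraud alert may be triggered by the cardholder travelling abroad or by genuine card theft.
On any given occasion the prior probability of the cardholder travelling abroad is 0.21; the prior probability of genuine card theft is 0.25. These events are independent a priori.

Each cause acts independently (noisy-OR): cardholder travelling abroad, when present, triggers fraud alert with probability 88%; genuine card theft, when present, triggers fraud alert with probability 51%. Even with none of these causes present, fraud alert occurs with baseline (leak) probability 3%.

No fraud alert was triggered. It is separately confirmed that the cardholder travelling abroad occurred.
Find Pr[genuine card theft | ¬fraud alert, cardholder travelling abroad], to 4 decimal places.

Under noisy-OR, P(fraud alert | causes) = 1 − (1−0.03)·∏(1−qᵢ) over the active causes.
P(¬fraud alert | cardholder travelling abroad) = 0.1164×0.75 + 0.057036×0.25 = 0.087300 + 0.014259 = 0.101559
Of this, 0.014259 comes from 0.057036×0.25 (the genuine card theft=true cases).
So P(genuine card theft | ¬fraud alert, cardholder travelling abroad) = 0.014259/0.101559 ≈ 0.1404.

Pr[genuine card theft | ¬fraud alert, cardholder travelling abroad] ≈ 0.1404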